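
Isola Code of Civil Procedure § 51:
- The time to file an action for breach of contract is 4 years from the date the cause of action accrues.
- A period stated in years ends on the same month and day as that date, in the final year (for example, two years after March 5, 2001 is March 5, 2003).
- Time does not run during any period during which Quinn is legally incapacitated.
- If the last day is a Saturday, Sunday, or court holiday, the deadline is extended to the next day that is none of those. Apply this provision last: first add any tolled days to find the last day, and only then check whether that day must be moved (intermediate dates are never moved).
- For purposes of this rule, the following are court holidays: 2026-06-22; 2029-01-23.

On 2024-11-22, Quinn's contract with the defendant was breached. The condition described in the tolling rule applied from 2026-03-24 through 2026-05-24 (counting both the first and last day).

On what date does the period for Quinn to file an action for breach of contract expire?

January 24, 2029

4 years after 2024-11-22 is November 22, 2028.
From March 24, 2026 through May 24, 2026 inclusive is 62 days; tolling adds 62 days: November 22, 2028 + 62 days = January 23, 2029.
January 23, 2029 is a listed holiday. The next qualifying day is January 24, 2029.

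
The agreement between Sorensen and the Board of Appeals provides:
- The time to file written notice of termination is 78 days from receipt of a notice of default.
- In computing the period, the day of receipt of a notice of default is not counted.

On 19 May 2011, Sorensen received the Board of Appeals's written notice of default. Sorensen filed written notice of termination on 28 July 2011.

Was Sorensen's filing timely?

Yes

78 days after 19 May 2011 is August 5, 2011.
The deadline is August 5, 2011; the filing on July 28, 2011 is on or before that date.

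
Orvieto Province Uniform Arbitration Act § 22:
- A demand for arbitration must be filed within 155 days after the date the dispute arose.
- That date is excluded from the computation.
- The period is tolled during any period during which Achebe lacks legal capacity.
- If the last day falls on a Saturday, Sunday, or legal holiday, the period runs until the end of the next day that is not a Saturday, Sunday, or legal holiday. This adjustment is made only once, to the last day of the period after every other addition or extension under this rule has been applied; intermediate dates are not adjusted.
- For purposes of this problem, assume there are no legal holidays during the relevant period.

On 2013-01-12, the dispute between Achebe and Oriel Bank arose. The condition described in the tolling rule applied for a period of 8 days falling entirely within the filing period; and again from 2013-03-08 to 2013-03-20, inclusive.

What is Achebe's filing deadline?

155 days after 2013-01-12 is June 16, 2013.
Tolling adds 8 days: June 16, 2013 + 8 days = June 24, 2013.
From March 8, 2013 through March 20, 2013 inclusive is 13 days; tolling adds 13 days: June 24, 2013 + 13 days = July 7, 2013.
July 7, 2013 is Sunday. The next qualifying day is July 8, 2013.

July 8, 2013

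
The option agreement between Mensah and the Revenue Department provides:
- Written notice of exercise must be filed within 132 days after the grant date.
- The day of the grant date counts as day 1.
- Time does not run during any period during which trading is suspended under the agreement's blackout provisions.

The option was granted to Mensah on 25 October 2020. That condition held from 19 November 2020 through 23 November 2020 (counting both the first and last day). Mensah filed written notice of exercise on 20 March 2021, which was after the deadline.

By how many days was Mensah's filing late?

Counting 25 October 2020 as day 1, day 132 is March 5, 2021.
From November 19, 2020 through November 23, 2020 inclusive is 5 days; tolling adds 5 days: March 5, 2021 + 5 days = March 10, 2021.
The deadline is March 10, 2021; from March 10, 2021 to March 20, 2021 is 10 days.

10 days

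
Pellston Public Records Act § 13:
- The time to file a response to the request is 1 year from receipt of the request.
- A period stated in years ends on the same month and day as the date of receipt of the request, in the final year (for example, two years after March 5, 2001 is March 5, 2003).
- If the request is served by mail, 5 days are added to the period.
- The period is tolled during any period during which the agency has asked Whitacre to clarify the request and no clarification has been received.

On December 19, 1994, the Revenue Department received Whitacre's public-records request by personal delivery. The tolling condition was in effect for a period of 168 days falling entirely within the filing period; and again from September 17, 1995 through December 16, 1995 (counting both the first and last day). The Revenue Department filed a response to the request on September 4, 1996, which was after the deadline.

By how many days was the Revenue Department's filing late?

1 day

1 year after December 19, 1994 is December 19, 1995.
Service was not by mail, so no mail extension applies.
Tolling adds 168 days: December 19, 1995 + 168 days = June 4, 1996.
From September 17, 1995 through December 16, 1995 inclusive is 91 days; tolling adds 91 days: June 4, 1996 + 91 days = September 3, 1996.
The deadline is September 3, 1996; from September 3, 1996 to September 4, 1996 is 1 days.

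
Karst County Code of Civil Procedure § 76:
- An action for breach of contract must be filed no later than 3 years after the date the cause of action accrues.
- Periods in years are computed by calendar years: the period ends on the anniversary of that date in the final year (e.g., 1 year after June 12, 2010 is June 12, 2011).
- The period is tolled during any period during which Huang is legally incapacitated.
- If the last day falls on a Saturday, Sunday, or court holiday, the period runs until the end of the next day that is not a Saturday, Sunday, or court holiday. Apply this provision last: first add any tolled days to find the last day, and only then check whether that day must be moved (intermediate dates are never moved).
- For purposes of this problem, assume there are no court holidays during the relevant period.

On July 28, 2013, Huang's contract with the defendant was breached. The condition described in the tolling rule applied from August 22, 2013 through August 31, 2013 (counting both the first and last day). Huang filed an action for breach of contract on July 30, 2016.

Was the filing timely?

Yes

3 years after July 28, 2013 is July 28, 2016.
From August 22, 2013 through August 31, 2013 inclusive is 10 days; tolling adds 10 days: July 28, 2016 + 10 days = August 7, 2016.
August 7, 2016 is Sunday. The next qualifying day is August 8, 2016.
The deadline is August 8, 2016; the filing on July 30, 2016 is on or before that date.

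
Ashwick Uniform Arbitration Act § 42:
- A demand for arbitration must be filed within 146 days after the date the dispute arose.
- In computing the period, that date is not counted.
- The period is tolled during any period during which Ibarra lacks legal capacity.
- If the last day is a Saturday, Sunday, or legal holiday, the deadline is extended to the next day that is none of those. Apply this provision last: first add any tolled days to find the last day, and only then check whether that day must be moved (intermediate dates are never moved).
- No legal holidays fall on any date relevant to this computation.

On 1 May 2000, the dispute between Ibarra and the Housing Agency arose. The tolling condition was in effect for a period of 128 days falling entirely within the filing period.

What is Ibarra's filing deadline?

146 days after 1 May 2000 is September 24, 2000.
Tolling adds 128 days: September 24, 2000 + 128 days = January 30, 2001.
January 30, 2001 is a Tuesday and not a legal holiday, so no extension applies.

January 30, 2001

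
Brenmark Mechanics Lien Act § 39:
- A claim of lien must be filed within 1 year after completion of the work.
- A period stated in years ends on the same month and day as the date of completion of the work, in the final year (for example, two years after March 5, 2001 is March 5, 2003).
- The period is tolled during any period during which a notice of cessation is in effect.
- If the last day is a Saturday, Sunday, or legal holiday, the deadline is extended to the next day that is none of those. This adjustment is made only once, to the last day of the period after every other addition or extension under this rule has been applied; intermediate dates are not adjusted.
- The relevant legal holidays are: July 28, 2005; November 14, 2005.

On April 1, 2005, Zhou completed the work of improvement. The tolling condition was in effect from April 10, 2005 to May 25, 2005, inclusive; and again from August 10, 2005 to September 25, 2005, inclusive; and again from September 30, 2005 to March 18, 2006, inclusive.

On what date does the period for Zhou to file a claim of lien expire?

December 20, 2006

1 year after April 1, 2005 is April 1, 2006.
From April 10, 2005 through May 25, 2005 inclusive is 46 days; tolling adds 46 days: April 1, 2006 + 46 days = May 17, 2006.
From August 10, 2005 through September 25, 2005 inclusive is 47 days; tolling adds 47 days: May 17, 2006 + 47 days = July 3, 2006.
From September 30, 2005 through March 18, 2006 inclusive is 170 days; tolling adds 170 days: July 3, 2006 + 170 days = December 20, 2006.
December 20, 2006 is a Wednesday and not a legal holiday, so no extension applies.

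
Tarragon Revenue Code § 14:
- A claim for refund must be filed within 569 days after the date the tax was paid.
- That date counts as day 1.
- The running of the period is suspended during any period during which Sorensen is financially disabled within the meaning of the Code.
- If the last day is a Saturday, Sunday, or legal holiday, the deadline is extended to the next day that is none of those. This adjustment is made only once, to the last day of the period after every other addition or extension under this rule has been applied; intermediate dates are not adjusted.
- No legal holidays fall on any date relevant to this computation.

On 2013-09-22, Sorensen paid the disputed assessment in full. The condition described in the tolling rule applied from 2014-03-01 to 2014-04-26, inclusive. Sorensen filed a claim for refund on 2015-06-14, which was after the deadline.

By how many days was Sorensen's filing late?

Counting 2013-09-22 as day 1, day 569 is April 13, 2015.
From March 1, 2014 through April 26, 2014 inclusive is 57 days; tolling adds 57 days: April 13, 2015 + 57 days = June 9, 2015.
June 9, 2015 is a Tuesday and not a legal holiday, so no extension applies.
The deadline is June 9, 2015; from June 9, 2015 to June 14, 2015 is 5 days.

5 days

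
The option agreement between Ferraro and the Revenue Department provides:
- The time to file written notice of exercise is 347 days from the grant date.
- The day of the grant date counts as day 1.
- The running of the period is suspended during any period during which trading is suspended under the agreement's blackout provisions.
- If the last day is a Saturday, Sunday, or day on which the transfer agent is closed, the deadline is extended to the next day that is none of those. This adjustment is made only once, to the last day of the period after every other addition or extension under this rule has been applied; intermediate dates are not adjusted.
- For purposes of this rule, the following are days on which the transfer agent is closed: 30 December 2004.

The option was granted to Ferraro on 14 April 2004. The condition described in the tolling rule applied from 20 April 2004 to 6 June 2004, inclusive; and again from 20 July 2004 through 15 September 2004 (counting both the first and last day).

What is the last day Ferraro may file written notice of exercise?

July 11, 2005

Counting 14 April 2004 as day 1, day 347 is March 26, 2005.
From April 20, 2004 through June 6, 2004 inclusive is 48 days; tolling adds 48 days: March 26, 2005 + 48 days = May 13, 2005.
From July 20, 2004 through September 15, 2004 inclusive is 58 days; tolling adds 58 days: May 13, 2005 + 58 days = July 10, 2005.
July 10, 2005 is Sunday. The next qualifying day is July 11, 2005.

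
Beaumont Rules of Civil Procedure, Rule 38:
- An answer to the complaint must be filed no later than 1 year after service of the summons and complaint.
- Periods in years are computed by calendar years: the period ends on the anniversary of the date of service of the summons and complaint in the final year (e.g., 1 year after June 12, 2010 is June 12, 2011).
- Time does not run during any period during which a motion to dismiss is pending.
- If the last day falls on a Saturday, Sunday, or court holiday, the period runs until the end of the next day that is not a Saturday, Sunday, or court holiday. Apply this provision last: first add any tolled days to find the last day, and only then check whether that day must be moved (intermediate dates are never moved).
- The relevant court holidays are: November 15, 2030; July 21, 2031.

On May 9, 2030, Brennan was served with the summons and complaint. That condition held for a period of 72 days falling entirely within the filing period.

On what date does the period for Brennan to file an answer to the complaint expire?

1 year after May 9, 2030 is May 9, 2031.
Tolling adds 72 days: May 9, 2031 + 72 days = July 20, 2031.
July 20, 2031 is Sunday; July 21, 2031 is a listed holiday. The next qualifying day is July 22, 2031.

July 22, 2031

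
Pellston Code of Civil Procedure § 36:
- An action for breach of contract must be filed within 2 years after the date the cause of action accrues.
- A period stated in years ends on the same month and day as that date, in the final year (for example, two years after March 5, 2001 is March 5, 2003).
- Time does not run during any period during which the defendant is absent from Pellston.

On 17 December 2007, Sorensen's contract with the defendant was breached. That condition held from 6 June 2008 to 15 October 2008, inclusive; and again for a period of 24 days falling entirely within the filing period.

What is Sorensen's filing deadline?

2 years after 17 December 2007 is December 17, 2009.
From June 6, 2008 through October 15, 2008 inclusive is 132 days; tolling adds 132 days: December 17, 2009 + 132 days = April 28, 2010.
Tolling adds 24 days: April 28, 2010 + 24 days = May 22, 2010.

May 22, 2010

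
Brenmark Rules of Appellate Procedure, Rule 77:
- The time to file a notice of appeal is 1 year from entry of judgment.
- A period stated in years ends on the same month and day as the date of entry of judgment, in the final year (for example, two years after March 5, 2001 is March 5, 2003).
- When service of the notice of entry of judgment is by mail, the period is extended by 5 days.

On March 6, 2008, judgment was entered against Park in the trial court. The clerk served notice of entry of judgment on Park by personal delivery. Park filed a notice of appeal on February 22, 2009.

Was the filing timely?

Yes

1 year after March 6, 2008 is March 6, 2009.
Service was not by mail, so no mail extension applies.
The deadline is March 6, 2009; the filing on February 22, 2009 is on or before that date.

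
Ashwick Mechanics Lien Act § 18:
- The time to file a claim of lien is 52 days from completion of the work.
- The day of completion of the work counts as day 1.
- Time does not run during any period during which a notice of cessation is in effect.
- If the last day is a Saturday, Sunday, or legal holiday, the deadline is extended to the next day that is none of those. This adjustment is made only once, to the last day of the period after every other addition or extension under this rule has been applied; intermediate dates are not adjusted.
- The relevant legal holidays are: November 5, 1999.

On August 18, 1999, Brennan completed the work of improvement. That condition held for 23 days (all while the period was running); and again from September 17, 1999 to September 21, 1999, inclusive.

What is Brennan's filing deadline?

Counting August 18, 1999 as day 1, day 52 is October 8, 1999.
Tolling adds 23 days: October 8, 1999 + 23 days = October 31, 1999.
From September 17, 1999 through September 21, 1999 inclusive is 5 days; tolling adds 5 days: October 31, 1999 + 5 days = November 5, 1999.
November 5, 1999 is a listed holiday; November 6, 1999 is Saturday; November 7, 1999 is Sunday. The next qualifying day is November 8, 1999.

November 8, 1999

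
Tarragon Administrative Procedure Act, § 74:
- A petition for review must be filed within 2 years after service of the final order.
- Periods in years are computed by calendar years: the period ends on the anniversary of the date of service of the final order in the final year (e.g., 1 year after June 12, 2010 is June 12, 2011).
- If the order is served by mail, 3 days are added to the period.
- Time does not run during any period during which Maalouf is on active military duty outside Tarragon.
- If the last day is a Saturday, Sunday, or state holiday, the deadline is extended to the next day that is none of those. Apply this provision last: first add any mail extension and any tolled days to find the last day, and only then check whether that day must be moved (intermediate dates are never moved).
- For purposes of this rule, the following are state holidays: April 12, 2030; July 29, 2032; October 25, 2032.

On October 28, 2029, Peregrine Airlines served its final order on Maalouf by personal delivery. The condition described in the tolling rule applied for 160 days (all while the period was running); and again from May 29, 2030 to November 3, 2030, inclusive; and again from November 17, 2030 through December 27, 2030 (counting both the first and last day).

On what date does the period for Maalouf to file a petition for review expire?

October 22, 2032

2 years after October 28, 2029 is October 28, 2031.
Service was not by mail, so no mail extension applies.
Tolling adds 160 days: October 28, 2031 + 160 days = April 5, 2032.
From May 29, 2030 through November 3, 2030 inclusive is 159 days; tolling adds 159 days: April 5, 2032 + 159 days = September 11, 2032.
From November 17, 2030 through December 27, 2030 inclusive is 41 days; tolling adds 41 days: September 11, 2032 + 41 days = October 22, 2032.
October 22, 2032 is a Friday and not a state holiday, so no extension applies.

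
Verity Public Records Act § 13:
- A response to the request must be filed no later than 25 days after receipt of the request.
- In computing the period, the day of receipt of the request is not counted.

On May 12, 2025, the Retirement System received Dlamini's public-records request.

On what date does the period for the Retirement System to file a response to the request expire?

June 6, 2025

25 days after May 12, 2025 is June 6, 2025.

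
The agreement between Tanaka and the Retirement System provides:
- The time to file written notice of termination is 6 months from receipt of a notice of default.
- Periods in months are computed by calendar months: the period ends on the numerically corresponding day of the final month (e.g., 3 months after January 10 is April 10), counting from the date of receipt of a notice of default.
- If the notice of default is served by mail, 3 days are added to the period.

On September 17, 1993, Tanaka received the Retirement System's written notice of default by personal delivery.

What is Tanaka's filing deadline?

March 17, 1994

6 months after September 17, 1993 is March 17, 1994.
Service was not by mail, so no mail extension applies.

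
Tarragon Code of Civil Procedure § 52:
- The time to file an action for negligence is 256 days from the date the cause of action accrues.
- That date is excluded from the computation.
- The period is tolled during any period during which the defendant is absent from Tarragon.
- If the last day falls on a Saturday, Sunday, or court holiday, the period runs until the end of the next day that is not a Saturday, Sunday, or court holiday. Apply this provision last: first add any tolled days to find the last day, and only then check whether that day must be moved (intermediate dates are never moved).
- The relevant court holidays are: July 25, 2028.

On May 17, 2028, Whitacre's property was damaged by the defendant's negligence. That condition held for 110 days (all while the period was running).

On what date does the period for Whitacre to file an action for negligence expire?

May 18, 2029

256 days after May 17, 2028 is January 28, 2029.
Tolling adds 110 days: January 28, 2029 + 110 days = May 18, 2029.
May 18, 2029 is a Friday and not a court holiday, so no extension applies.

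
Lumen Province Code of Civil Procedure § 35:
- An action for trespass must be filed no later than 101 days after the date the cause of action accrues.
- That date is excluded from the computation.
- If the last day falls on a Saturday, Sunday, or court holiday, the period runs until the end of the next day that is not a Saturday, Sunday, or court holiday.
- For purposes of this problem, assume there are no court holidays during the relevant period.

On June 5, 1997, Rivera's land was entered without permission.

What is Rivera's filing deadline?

September 15, 1997

101 days after June 5, 1997 is September 14, 1997.
September 14, 1997 is Sunday. The next qualifying day is September 15, 1997.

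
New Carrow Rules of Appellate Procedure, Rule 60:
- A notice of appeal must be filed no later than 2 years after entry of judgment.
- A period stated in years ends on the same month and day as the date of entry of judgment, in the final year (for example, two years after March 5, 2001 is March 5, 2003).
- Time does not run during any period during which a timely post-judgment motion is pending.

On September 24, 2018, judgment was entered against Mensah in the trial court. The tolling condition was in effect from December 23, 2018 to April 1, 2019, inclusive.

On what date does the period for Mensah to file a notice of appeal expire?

2 years after September 24, 2018 is September 24, 2020.
From December 23, 2018 through April 1, 2019 inclusive is 100 days; tolling adds 100 days: September 24, 2020 + 100 days = January 2, 2021.

January 2, 2021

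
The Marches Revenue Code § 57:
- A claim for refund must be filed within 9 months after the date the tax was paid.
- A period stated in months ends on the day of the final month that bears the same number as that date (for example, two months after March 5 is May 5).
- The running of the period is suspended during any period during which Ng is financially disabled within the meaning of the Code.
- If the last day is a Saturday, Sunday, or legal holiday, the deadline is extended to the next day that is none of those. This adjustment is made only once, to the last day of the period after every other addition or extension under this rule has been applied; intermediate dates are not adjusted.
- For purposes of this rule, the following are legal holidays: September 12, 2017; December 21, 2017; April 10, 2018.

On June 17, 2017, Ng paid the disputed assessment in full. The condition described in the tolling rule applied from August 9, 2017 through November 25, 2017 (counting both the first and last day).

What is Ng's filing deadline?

July 4, 2018

9 months after June 17, 2017 is March 17, 2018.
From August 9, 2017 through November 25, 2017 inclusive is 109 days; tolling adds 109 days: March 17, 2018 + 109 days = July 4, 2018.
July 4, 2018 is a Wednesday and not a legal holiday, so no extension applies.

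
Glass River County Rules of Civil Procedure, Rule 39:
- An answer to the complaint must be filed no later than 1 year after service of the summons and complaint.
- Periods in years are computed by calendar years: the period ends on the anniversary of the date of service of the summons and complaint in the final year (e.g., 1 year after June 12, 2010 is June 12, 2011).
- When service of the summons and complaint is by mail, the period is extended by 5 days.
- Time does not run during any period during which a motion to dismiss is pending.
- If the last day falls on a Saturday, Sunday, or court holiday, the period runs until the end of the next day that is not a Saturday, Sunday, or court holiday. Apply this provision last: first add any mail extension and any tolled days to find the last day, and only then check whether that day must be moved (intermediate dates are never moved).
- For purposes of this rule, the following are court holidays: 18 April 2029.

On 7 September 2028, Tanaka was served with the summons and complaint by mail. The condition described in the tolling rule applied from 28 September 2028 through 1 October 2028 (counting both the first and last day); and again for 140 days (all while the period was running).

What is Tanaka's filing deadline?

1 year after 7 September 2028 is September 7, 2029.
Service was by mail, adding 5 days: September 7, 2029 + 5 days = September 12, 2029.
From September 28, 2028 through October 1, 2028 inclusive is 4 days; tolling adds 4 days: September 12, 2029 + 4 days = September 16, 2029.
Tolling adds 140 days: September 16, 2029 + 140 days = February 3, 2030.
February 3, 2030 is Sunday. The next qualifying day is February 4, 2030.

February 4, 2030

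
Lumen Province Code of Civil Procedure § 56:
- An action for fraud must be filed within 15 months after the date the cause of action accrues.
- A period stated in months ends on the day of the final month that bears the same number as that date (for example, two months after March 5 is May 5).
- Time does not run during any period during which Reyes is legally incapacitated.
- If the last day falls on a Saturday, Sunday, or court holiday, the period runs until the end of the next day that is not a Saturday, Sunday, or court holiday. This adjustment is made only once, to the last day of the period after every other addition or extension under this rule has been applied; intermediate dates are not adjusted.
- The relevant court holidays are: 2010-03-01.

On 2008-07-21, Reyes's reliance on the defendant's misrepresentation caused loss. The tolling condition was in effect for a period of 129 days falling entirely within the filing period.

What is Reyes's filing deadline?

March 2, 2010

15 months after 2008-07-21 is October 21, 2009.
Tolling adds 129 days: October 21, 2009 + 129 days = February 27, 2010.
February 27, 2010 is Saturday; February 28, 2010 is Sunday; March 1, 2010 is a listed holiday. The next qualifying day is March 2, 2010.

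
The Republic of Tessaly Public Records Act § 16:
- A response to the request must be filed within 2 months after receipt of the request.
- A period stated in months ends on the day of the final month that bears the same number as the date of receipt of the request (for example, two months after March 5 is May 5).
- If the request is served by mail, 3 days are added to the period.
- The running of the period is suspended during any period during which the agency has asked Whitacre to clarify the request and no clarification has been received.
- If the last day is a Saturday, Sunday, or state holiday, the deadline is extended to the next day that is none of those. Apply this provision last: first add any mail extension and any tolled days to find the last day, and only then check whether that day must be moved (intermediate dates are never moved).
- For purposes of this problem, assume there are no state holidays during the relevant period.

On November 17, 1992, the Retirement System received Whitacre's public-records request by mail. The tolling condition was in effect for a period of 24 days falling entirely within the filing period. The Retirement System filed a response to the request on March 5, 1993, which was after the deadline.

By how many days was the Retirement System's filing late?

2 months after November 17, 1992 is January 17, 1993.
Service was by mail, adding 3 days: January 17, 1993 + 3 days = January 20, 1993.
Tolling adds 24 days: January 20, 1993 + 24 days = February 13, 1993.
February 13, 1993 is Saturday; February 14, 1993 is Sunday. The next qualifying day is February 15, 1993.
The deadline is February 15, 1993; from February 15, 1993 to March 5, 1993 is 18 days.

18 days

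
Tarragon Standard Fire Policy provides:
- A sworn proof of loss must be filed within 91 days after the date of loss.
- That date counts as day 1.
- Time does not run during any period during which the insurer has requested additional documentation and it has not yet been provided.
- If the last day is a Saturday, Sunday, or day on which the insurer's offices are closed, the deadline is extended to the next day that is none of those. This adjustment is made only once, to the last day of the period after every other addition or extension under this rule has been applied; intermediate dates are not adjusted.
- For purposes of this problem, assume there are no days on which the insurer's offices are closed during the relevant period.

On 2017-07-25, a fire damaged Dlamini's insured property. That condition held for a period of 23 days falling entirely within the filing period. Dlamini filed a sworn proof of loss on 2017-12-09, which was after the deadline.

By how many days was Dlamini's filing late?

24 days

Counting 2017-07-25 as day 1, day 91 is October 23, 2017.
Tolling adds 23 days: October 23, 2017 + 23 days = November 15, 2017.
November 15, 2017 is a Wednesday and not a day on which the insurer's offices are closed, so no extension applies.
The deadline is November 15, 2017; from November 15, 2017 to December 9, 2017 is 24 days.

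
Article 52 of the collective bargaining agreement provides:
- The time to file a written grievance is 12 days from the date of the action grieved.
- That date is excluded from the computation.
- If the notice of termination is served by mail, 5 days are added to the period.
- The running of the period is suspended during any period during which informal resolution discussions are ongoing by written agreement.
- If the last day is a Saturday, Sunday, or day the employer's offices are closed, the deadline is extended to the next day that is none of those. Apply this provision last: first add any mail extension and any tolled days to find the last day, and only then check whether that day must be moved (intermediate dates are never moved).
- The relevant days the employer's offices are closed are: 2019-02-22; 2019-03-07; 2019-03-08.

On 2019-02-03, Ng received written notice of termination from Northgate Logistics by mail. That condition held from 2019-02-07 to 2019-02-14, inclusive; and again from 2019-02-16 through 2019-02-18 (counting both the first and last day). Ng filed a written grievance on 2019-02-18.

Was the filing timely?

Yes

12 days after 2019-02-03 is February 15, 2019.
Service was by mail, adding 5 days: February 15, 2019 + 5 days = February 20, 2019.
From February 7, 2019 through February 14, 2019 inclusive is 8 days; tolling adds 8 days: February 20, 2019 + 8 days = February 28, 2019.
From February 16, 2019 through February 18, 2019 inclusive is 3 days; tolling adds 3 days: February 28, 2019 + 3 days = March 3, 2019.
March 3, 2019 is Sunday. The next qualifying day is March 4, 2019.
The deadline is March 4, 2019; the filing on February 18, 2019 is on or before that date.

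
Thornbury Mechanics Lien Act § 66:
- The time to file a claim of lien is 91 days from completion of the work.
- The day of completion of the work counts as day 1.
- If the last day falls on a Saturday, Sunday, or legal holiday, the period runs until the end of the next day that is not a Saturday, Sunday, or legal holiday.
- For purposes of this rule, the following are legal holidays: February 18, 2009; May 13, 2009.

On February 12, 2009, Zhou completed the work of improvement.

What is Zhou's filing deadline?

Counting February 12, 2009 as day 1, day 91 is May 13, 2009.
May 13, 2009 is a listed holiday. The next qualifying day is May 14, 2009.

May 14, 2009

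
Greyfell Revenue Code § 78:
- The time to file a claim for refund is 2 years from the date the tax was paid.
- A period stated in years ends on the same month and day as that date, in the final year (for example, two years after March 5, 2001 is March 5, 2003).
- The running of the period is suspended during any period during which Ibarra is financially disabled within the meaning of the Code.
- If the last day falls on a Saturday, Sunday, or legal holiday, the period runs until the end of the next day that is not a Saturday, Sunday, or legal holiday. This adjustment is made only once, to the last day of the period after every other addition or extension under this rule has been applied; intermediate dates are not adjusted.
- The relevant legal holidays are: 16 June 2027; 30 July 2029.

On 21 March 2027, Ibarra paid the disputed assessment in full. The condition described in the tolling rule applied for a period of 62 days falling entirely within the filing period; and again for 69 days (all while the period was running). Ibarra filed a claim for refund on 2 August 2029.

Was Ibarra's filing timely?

2 years after 21 March 2027 is March 21, 2029.
Tolling adds 62 days: March 21, 2029 + 62 days = May 22, 2029.
Tolling adds 69 days: May 22, 2029 + 69 days = July 30, 2029.
July 30, 2029 is a listed holiday. The next qualifying day is July 31, 2029.
The deadline is July 31, 2029; the filing on August 2, 2029 is after that date.

No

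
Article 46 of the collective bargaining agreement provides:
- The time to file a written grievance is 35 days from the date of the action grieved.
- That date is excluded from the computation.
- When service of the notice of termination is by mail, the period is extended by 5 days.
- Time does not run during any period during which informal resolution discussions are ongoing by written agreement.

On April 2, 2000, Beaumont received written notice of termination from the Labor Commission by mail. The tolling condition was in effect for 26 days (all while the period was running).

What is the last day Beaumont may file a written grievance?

35 days after April 2, 2000 is May 7, 2000.
Service was by mail, adding 5 days: May 7, 2000 + 5 days = May 12, 2000.
Tolling adds 26 days: May 12, 2000 + 26 days = June 7, 2000.

June 7, 2000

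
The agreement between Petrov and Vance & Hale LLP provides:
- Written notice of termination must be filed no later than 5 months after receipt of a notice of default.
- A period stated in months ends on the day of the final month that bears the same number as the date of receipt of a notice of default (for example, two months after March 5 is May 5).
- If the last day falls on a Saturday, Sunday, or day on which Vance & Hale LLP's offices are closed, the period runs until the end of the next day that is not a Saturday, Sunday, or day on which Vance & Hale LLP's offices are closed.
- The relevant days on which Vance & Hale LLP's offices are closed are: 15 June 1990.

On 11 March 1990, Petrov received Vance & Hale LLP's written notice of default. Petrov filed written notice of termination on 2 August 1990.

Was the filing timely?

5 months after 11 March 1990 is August 11, 1990.
August 11, 1990 is Saturday; August 12, 1990 is Sunday. The next qualifying day is August 13, 1990.
The deadline is August 13, 1990; the filing on August 2, 1990 is on or before that date.

Yes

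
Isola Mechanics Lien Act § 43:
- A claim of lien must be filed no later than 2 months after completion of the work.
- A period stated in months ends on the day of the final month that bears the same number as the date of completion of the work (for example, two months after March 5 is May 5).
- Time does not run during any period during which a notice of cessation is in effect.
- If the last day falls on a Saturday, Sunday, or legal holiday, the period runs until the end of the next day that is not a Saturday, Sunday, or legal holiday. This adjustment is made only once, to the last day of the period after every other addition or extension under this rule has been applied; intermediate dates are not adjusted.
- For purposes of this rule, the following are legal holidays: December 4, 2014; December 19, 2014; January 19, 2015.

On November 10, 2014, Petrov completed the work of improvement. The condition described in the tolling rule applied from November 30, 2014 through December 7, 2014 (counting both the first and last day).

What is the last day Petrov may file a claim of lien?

2 months after November 10, 2014 is January 10, 2015.
From November 30, 2014 through December 7, 2014 inclusive is 8 days; tolling adds 8 days: January 10, 2015 + 8 days = January 18, 2015.
January 18, 2015 is Sunday; January 19, 2015 is a listed holiday. The next qualifying day is January 20, 2015.

January 20, 2015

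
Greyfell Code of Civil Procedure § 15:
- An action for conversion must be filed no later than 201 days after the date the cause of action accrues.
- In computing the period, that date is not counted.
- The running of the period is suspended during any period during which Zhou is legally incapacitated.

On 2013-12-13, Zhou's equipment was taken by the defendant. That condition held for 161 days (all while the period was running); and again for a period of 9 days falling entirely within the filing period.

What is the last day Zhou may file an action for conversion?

December 19, 2014

201 days after 2013-12-13 is July 2, 2014.
Tolling adds 161 days: July 2, 2014 + 161 days = December 10, 2014.
Tolling adds 9 days: December 10, 2014 + 9 days = December 19, 2014.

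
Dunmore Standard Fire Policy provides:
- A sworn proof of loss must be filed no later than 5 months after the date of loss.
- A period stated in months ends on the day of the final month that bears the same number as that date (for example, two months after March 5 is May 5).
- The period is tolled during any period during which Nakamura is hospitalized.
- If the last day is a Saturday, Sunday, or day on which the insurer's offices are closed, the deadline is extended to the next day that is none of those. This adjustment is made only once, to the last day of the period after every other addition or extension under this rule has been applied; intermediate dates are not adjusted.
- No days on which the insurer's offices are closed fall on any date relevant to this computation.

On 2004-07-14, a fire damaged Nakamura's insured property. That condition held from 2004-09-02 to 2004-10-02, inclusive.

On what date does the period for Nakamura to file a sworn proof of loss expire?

January 14, 2005

5 months after 2004-07-14 is December 14, 2004.
From September 2, 2004 through October 2, 2004 inclusive is 31 days; tolling adds 31 days: December 14, 2004 + 31 days = January 14, 2005.
January 14, 2005 is a Friday and not a day on which the insurer's offices are closed, so no extension applies.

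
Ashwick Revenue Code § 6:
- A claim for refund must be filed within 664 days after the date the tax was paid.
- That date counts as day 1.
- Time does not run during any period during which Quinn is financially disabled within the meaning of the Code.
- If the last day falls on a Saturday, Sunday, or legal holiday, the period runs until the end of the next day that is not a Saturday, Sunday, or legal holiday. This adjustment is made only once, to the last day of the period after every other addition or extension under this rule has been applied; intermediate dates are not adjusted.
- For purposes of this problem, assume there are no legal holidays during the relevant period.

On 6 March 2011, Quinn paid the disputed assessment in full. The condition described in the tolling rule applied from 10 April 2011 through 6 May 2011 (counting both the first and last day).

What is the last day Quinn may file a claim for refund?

Counting 6 March 2011 as day 1, day 664 is December 28, 2012.
From April 10, 2011 through May 6, 2011 inclusive is 27 days; tolling adds 27 days: December 28, 2012 + 27 days = January 24, 2013.
January 24, 2013 is a Thursday and not a legal holiday, so no extension applies.

January 24, 2013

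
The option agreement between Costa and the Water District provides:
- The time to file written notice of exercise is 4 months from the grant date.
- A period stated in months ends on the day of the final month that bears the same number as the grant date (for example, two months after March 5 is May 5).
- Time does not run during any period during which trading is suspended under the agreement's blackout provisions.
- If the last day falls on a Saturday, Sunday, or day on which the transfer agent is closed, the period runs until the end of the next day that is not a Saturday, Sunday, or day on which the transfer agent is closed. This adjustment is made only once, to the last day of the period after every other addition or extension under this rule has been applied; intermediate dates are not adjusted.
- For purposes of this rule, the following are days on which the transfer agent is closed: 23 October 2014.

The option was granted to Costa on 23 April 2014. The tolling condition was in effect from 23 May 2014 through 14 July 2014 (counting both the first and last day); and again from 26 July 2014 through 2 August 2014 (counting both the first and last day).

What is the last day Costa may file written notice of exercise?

4 months after 23 April 2014 is August 23, 2014.
From May 23, 2014 through July 14, 2014 inclusive is 53 days; tolling adds 53 days: August 23, 2014 + 53 days = October 15, 2014.
From July 26, 2014 through August 2, 2014 inclusive is 8 days; tolling adds 8 days: October 15, 2014 + 8 days = October 23, 2014.
October 23, 2014 is a listed holiday. The next qualifying day is October 24, 2014.

October 24, 2014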